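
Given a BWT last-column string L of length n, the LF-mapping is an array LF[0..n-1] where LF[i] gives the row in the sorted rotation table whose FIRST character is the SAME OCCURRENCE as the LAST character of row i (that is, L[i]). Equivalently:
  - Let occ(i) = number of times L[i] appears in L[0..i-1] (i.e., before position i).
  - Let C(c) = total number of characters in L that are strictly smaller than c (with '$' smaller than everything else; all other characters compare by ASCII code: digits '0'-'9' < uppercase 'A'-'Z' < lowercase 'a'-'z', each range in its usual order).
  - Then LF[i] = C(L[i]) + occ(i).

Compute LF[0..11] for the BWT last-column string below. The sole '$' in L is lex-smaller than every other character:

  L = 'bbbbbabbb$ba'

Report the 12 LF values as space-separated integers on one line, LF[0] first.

Char counts: '$':1, 'a':2, 'b':9
C (first-col start): C('$')=0, C('a')=1, C('b')=3
L[0]='b': occ=0, LF[0]=C('b')+0=3+0=3
L[1]='b': occ=1, LF[1]=C('b')+1=3+1=4
L[2]='b': occ=2, LF[2]=C('b')+2=3+2=5
L[3]='b': occ=3, LF[3]=C('b')+3=3+3=6
L[4]='b': occ=4, LF[4]=C('b')+4=3+4=7
L[5]='a': occ=0, LF[5]=C('a')+0=1+0=1
L[6]='b': occ=5, LF[6]=C('b')+5=3+5=8
L[7]='b': occ=6, LF[7]=C('b')+6=3+6=9
L[8]='b': occ=7, LF[8]=C('b')+7=3+7=10
L[9]='$': occ=0, LF[9]=C('$')+0=0+0=0
L[10]='b': occ=8, LF[10]=C('b')+8=3+8=11
L[11]='a': occ=1, LF[11]=C('a')+1=1+1=2

Answer: 3 4 5 6 7 1 8 9 10 0 11 2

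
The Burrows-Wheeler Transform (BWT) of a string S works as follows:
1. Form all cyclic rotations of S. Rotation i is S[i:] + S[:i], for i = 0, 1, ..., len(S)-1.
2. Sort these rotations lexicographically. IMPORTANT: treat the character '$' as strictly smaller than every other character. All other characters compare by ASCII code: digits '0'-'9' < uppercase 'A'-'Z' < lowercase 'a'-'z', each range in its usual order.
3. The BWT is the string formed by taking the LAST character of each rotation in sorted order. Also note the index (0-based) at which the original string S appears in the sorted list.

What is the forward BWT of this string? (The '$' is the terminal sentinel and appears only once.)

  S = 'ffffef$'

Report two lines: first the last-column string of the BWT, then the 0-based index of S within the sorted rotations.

All 7 rotations (rotation i = S[i:]+S[:i]):
  rot[0] = ffffef$
  rot[1] = fffef$f
  rot[2] = ffef$ff
  rot[3] = fef$fff
  rot[4] = ef$ffff
  rot[5] = f$ffffe
  rot[6] = $ffffef
Sorted (with $ < everything):
  sorted[0] = $ffffef  (last char: 'f')
  sorted[1] = ef$ffff  (last char: 'f')
  sorted[2] = f$ffffe  (last char: 'e')
  sorted[3] = fef$fff  (last char: 'f')
  sorted[4] = ffef$ff  (last char: 'f')
  sorted[5] = fffef$f  (last char: 'f')
  sorted[6] = ffffef$  (last char: '$')
Last column: ffefff$
Original string S is at sorted index 6

Answer: ffefff$
6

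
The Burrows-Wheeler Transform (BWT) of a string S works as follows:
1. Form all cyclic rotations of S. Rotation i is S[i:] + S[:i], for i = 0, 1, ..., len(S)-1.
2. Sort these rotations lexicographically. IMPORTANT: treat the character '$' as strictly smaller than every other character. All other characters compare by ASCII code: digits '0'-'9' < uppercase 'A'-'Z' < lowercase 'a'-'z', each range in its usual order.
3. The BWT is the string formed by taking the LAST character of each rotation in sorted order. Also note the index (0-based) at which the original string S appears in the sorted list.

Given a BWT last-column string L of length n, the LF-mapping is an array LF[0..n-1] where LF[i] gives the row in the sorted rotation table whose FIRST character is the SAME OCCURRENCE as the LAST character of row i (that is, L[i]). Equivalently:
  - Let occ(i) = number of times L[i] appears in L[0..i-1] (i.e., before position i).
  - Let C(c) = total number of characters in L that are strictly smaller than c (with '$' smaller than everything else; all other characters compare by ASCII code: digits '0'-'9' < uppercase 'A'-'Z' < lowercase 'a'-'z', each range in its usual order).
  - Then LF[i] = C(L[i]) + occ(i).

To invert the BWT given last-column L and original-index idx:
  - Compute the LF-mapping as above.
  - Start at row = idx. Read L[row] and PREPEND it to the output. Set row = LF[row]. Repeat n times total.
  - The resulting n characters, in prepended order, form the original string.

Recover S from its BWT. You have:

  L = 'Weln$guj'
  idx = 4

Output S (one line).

Answer: jungleW$

Derivation:
LF mapping: 1 2 5 6 0 3 7 4
Walk LF starting at row 4, prepending L[row]:
  step 1: row=4, L[4]='$', prepend. Next row=LF[4]=0
  step 2: row=0, L[0]='W', prepend. Next row=LF[0]=1
  step 3: row=1, L[1]='e', prepend. Next row=LF[1]=2
  step 4: row=2, L[2]='l', prepend. Next row=LF[2]=5
  step 5: row=5, L[5]='g', prepend. Next row=LF[5]=3
  step 6: row=3, L[3]='n', prepend. Next row=LF[3]=6
  step 7: row=6, L[6]='u', prepend. Next row=LF[6]=7
  step 8: row=7, L[7]='j', prepend. Next row=LF[7]=4
Reversed output: jungleW$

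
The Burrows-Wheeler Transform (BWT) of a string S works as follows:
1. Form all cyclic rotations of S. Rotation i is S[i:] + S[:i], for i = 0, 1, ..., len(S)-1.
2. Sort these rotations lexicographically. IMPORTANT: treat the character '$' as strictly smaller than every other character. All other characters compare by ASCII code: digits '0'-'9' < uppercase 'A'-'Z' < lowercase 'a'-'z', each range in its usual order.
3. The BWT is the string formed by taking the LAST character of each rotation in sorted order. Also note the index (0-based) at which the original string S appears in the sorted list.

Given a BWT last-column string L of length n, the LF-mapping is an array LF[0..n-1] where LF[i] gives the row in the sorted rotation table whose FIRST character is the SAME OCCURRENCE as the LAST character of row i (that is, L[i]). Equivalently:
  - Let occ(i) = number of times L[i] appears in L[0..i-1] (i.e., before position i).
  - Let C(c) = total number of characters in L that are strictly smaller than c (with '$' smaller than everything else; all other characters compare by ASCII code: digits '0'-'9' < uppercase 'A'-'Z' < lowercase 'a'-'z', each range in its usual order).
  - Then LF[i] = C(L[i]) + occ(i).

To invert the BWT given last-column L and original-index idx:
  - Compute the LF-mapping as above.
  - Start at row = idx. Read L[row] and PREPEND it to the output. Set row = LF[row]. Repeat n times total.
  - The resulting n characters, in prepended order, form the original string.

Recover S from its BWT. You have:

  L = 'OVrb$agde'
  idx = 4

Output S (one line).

LF mapping: 1 2 8 4 0 3 7 5 6
Walk LF starting at row 4, prepending L[row]:
  step 1: row=4, L[4]='$', prepend. Next row=LF[4]=0
  step 2: row=0, L[0]='O', prepend. Next row=LF[0]=1
  step 3: row=1, L[1]='V', prepend. Next row=LF[1]=2
  step 4: row=2, L[2]='r', prepend. Next row=LF[2]=8
  step 5: row=8, L[8]='e', prepend. Next row=LF[8]=6
  step 6: row=6, L[6]='g', prepend. Next row=LF[6]=7
  step 7: row=7, L[7]='d', prepend. Next row=LF[7]=5
  step 8: row=5, L[5]='a', prepend. Next row=LF[5]=3
  step 9: row=3, L[3]='b', prepend. Next row=LF[3]=4
Reversed output: badgerVO$

Answer: badgerVO$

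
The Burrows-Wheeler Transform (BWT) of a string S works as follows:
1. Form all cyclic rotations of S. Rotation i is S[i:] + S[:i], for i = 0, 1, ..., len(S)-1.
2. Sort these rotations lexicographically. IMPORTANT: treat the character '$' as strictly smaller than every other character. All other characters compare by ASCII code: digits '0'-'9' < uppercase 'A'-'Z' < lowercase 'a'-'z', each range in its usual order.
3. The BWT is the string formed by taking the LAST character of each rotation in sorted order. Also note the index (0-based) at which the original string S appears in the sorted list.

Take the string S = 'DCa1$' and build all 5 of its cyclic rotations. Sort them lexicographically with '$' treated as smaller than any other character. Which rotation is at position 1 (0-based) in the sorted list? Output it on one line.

All 5 rotations (rotation i = S[i:]+S[:i]):
  rot[0] = DCa1$
  rot[1] = Ca1$D
  rot[2] = a1$DC
  rot[3] = 1$DCa
  rot[4] = $DCa1
Sorted (with $ < everything):
  sorted[0] = $DCa1
  sorted[1] = 1$DCa
  sorted[2] = Ca1$D
  sorted[3] = DCa1$
  sorted[4] = a1$DC
sorted[1] = 1$DCa

Answer: 1$DCa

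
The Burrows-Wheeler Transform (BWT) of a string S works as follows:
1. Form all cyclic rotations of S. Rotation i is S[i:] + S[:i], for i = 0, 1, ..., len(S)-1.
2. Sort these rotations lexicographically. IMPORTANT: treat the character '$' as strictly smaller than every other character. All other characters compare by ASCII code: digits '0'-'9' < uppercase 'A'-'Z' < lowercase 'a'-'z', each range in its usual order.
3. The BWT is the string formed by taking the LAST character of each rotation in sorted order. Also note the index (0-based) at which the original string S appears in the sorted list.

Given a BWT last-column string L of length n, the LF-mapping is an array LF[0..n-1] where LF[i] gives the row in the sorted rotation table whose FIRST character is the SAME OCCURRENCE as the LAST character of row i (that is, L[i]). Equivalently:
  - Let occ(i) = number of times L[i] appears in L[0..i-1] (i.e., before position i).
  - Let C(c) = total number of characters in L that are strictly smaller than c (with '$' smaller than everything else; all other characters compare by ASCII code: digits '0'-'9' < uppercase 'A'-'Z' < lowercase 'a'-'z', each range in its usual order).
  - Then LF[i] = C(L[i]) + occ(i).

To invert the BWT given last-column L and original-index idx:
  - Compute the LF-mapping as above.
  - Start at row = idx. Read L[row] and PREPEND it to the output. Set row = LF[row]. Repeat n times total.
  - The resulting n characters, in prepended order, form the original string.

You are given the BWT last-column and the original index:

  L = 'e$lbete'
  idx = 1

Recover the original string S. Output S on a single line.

Answer: beetle$

Derivation:
LF mapping: 2 0 5 1 3 6 4
Walk LF starting at row 1, prepending L[row]:
  step 1: row=1, L[1]='$', prepend. Next row=LF[1]=0
  step 2: row=0, L[0]='e', prepend. Next row=LF[0]=2
  step 3: row=2, L[2]='l', prepend. Next row=LF[2]=5
  step 4: row=5, L[5]='t', prepend. Next row=LF[5]=6
  step 5: row=6, L[6]='e', prepend. Next row=LF[6]=4
  step 6: row=4, L[4]='e', prepend. Next row=LF[4]=3
  step 7: row=3, L[3]='b', prepend. Next row=LF[3]=1
Reversed output: beetle$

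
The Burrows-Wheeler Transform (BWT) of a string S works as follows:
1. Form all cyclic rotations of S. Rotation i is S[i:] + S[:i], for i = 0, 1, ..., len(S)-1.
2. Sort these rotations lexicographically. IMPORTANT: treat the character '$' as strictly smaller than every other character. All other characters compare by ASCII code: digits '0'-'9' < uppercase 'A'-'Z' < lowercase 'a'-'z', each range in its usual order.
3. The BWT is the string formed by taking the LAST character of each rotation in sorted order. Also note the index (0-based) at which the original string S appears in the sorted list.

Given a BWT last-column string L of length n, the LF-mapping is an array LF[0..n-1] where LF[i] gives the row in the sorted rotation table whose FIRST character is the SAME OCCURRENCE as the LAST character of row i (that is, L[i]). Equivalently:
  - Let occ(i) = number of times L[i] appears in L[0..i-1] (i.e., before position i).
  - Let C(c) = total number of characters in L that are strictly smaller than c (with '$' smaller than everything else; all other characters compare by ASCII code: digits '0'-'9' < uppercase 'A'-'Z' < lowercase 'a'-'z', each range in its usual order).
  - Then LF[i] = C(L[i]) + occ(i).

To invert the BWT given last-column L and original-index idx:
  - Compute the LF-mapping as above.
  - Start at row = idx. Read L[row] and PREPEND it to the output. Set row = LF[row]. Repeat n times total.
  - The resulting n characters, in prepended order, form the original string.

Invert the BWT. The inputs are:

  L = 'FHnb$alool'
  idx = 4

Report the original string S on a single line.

Answer: balloonHF$

Derivation:
LF mapping: 1 2 7 4 0 3 5 8 9 6
Walk LF starting at row 4, prepending L[row]:
  step 1: row=4, L[4]='$', prepend. Next row=LF[4]=0
  step 2: row=0, L[0]='F', prepend. Next row=LF[0]=1
  step 3: row=1, L[1]='H', prepend. Next row=LF[1]=2
  step 4: row=2, L[2]='n', prepend. Next row=LF[2]=7
  step 5: row=7, L[7]='o', prepend. Next row=LF[7]=8
  step 6: row=8, L[8]='o', prepend. Next row=LF[8]=9
  step 7: row=9, L[9]='l', prepend. Next row=LF[9]=6
  step 8: row=6, L[6]='l', prepend. Next row=LF[6]=5
  step 9: row=5, L[5]='a', prepend. Next row=LF[5]=3
  step 10: row=3, L[3]='b', prepend. Next row=LF[3]=4
Reversed output: balloonHF$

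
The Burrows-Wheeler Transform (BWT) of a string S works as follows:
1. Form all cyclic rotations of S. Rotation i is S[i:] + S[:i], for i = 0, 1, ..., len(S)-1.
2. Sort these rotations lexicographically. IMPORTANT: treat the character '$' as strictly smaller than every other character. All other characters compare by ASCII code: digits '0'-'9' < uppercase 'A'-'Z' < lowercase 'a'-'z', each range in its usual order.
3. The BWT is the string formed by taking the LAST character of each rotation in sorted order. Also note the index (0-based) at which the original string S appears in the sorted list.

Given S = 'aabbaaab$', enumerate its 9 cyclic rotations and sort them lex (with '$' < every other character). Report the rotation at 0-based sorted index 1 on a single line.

All 9 rotations (rotation i = S[i:]+S[:i]):
  rot[0] = aabbaaab$
  rot[1] = abbaaab$a
  rot[2] = bbaaab$aa
  rot[3] = baaab$aab
  rot[4] = aaab$aabb
  rot[5] = aab$aabba
  rot[6] = ab$aabbaa
  rot[7] = b$aabbaaa
  rot[8] = $aabbaaab
Sorted (with $ < everything):
  sorted[0] = $aabbaaab
  sorted[1] = aaab$aabb
  sorted[2] = aab$aabba
  sorted[3] = aabbaaab$
  sorted[4] = ab$aabbaa
  sorted[5] = abbaaab$a
  sorted[6] = b$aabbaaa
  sorted[7] = baaab$aab
  sorted[8] = bbaaab$aa
sorted[1] = aaab$aabb

Answer: aaab$aabb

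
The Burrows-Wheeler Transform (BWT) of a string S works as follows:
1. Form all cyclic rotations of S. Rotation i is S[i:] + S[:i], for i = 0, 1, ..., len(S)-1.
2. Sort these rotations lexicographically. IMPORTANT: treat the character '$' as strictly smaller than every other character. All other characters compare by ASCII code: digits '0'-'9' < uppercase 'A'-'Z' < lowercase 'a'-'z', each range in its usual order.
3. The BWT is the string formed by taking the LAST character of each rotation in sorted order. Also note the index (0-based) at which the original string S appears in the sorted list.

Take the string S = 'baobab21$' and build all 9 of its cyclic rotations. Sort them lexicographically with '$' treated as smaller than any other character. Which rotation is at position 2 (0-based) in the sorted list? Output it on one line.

All 9 rotations (rotation i = S[i:]+S[:i]):
  rot[0] = baobab21$
  rot[1] = aobab21$b
  rot[2] = obab21$ba
  rot[3] = bab21$bao
  rot[4] = ab21$baob
  rot[5] = b21$baoba
  rot[6] = 21$baobab
  rot[7] = 1$baobab2
  rot[8] = $baobab21
Sorted (with $ < everything):
  sorted[0] = $baobab21
  sorted[1] = 1$baobab2
  sorted[2] = 21$baobab
  sorted[3] = ab21$baob
  sorted[4] = aobab21$b
  sorted[5] = b21$baoba
  sorted[6] = bab21$bao
  sorted[7] = baobab21$
  sorted[8] = obab21$ba
sorted[2] = 21$baobab

Answer: 21$baobab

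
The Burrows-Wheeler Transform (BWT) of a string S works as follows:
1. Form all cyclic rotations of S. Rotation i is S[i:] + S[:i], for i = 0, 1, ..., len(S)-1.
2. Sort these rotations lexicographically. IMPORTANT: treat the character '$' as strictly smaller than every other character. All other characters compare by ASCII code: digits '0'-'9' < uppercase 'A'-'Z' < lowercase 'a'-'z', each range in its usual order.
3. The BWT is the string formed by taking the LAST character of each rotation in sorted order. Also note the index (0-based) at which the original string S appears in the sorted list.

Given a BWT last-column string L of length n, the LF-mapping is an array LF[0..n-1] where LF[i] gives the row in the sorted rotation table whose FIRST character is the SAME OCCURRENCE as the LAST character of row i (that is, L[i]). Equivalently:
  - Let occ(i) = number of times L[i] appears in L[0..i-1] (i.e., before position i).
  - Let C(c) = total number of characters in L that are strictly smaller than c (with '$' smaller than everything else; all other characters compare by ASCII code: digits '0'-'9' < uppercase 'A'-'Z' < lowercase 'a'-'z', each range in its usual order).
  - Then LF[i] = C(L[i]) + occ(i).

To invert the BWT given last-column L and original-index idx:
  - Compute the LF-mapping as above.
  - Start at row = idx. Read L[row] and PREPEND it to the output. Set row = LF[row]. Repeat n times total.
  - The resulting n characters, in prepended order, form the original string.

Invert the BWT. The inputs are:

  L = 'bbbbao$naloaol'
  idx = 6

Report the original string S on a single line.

LF mapping: 4 5 6 7 1 11 0 10 2 8 12 3 13 9
Walk LF starting at row 6, prepending L[row]:
  step 1: row=6, L[6]='$', prepend. Next row=LF[6]=0
  step 2: row=0, L[0]='b', prepend. Next row=LF[0]=4
  step 3: row=4, L[4]='a', prepend. Next row=LF[4]=1
  step 4: row=1, L[1]='b', prepend. Next row=LF[1]=5
  step 5: row=5, L[5]='o', prepend. Next row=LF[5]=11
  step 6: row=11, L[11]='a', prepend. Next row=LF[11]=3
  step 7: row=3, L[3]='b', prepend. Next row=LF[3]=7
  step 8: row=7, L[7]='n', prepend. Next row=LF[7]=10
  step 9: row=10, L[10]='o', prepend. Next row=LF[10]=12
  step 10: row=12, L[12]='o', prepend. Next row=LF[12]=13
  step 11: row=13, L[13]='l', prepend. Next row=LF[13]=9
  step 12: row=9, L[9]='l', prepend. Next row=LF[9]=8
  step 13: row=8, L[8]='a', prepend. Next row=LF[8]=2
  step 14: row=2, L[2]='b', prepend. Next row=LF[2]=6
Reversed output: balloonbaobab$

Answer: balloonbaobab$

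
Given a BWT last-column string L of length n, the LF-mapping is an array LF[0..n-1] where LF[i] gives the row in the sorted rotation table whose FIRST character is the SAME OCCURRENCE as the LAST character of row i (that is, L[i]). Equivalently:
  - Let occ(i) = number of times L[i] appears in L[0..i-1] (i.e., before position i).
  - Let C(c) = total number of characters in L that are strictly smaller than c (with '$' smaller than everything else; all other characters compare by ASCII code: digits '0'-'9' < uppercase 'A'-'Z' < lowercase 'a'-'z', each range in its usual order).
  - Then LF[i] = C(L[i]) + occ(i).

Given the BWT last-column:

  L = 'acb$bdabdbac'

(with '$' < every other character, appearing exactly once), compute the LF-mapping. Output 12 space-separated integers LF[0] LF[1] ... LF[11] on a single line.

Char counts: '$':1, 'a':3, 'b':4, 'c':2, 'd':2
C (first-col start): C('$')=0, C('a')=1, C('b')=4, C('c')=8, C('d')=10
L[0]='a': occ=0, LF[0]=C('a')+0=1+0=1
L[1]='c': occ=0, LF[1]=C('c')+0=8+0=8
L[2]='b': occ=0, LF[2]=C('b')+0=4+0=4
L[3]='$': occ=0, LF[3]=C('$')+0=0+0=0
L[4]='b': occ=1, LF[4]=C('b')+1=4+1=5
L[5]='d': occ=0, LF[5]=C('d')+0=10+0=10
L[6]='a': occ=1, LF[6]=C('a')+1=1+1=2
L[7]='b': occ=2, LF[7]=C('b')+2=4+2=6
L[8]='d': occ=1, LF[8]=C('d')+1=10+1=11
L[9]='b': occ=3, LF[9]=C('b')+3=4+3=7
L[10]='a': occ=2, LF[10]=C('a')+2=1+2=3
L[11]='c': occ=1, LF[11]=C('c')+1=8+1=9

Answer: 1 8 4 0 5 10 2 6 11 7 3 9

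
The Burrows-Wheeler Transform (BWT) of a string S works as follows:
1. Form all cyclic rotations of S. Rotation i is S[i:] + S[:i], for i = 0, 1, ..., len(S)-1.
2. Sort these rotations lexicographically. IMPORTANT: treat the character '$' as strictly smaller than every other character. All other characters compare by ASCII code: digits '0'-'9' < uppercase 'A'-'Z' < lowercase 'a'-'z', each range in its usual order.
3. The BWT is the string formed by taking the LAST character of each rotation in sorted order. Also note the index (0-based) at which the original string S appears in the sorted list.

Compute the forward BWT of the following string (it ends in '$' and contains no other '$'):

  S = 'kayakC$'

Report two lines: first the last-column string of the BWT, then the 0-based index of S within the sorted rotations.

All 7 rotations (rotation i = S[i:]+S[:i]):
  rot[0] = kayakC$
  rot[1] = ayakC$k
  rot[2] = yakC$ka
  rot[3] = akC$kay
  rot[4] = kC$kaya
  rot[5] = C$kayak
  rot[6] = $kayakC
Sorted (with $ < everything):
  sorted[0] = $kayakC  (last char: 'C')
  sorted[1] = C$kayak  (last char: 'k')
  sorted[2] = akC$kay  (last char: 'y')
  sorted[3] = ayakC$k  (last char: 'k')
  sorted[4] = kC$kaya  (last char: 'a')
  sorted[5] = kayakC$  (last char: '$')
  sorted[6] = yakC$ka  (last char: 'a')
Last column: Ckyka$a
Original string S is at sorted index 5

Answer: Ckyka$a
5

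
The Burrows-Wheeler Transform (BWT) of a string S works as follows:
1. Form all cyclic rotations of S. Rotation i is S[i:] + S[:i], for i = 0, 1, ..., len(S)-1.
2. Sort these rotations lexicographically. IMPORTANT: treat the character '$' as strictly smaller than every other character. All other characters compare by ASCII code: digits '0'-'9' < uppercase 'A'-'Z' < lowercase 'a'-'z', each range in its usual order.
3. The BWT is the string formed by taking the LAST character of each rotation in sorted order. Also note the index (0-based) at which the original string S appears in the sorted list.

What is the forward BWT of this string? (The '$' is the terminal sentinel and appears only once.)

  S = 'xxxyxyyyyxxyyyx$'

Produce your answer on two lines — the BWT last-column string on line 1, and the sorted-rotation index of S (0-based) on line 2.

Answer: xy$xyxxyyyxyyxyx
2

Derivation:
All 16 rotations (rotation i = S[i:]+S[:i]):
  rot[0] = xxxyxyyyyxxyyyx$
  rot[1] = xxyxyyyyxxyyyx$x
  rot[2] = xyxyyyyxxyyyx$xx
  rot[3] = yxyyyyxxyyyx$xxx
  rot[4] = xyyyyxxyyyx$xxxy
  rot[5] = yyyyxxyyyx$xxxyx
  rot[6] = yyyxxyyyx$xxxyxy
  rot[7] = yyxxyyyx$xxxyxyy
  rot[8] = yxxyyyx$xxxyxyyy
  rot[9] = xxyyyx$xxxyxyyyy
  rot[10] = xyyyx$xxxyxyyyyx
  rot[11] = yyyx$xxxyxyyyyxx
  rot[12] = yyx$xxxyxyyyyxxy
  rot[13] = yx$xxxyxyyyyxxyy
  rot[14] = x$xxxyxyyyyxxyyy
  rot[15] = $xxxyxyyyyxxyyyx
Sorted (with $ < everything):
  sorted[0] = $xxxyxyyyyxxyyyx  (last char: 'x')
  sorted[1] = x$xxxyxyyyyxxyyy  (last char: 'y')
  sorted[2] = xxxyxyyyyxxyyyx$  (last char: '$')
  sorted[3] = xxyxyyyyxxyyyx$x  (last char: 'x')
  sorted[4] = xxyyyx$xxxyxyyyy  (last char: 'y')
  sorted[5] = xyxyyyyxxyyyx$xx  (last char: 'x')
  sorted[6] = xyyyx$xxxyxyyyyx  (last char: 'x')
  sorted[7] = xyyyyxxyyyx$xxxy  (last char: 'y')
  sorted[8] = yx$xxxyxyyyyxxyy  (last char: 'y')
  sorted[9] = yxxyyyx$xxxyxyyy  (last char: 'y')
  sorted[10] = yxyyyyxxyyyx$xxx  (last char: 'x')
  sorted[11] = yyx$xxxyxyyyyxxy  (last char: 'y')
  sorted[12] = yyxxyyyx$xxxyxyy  (last char: 'y')
  sorted[13] = yyyx$xxxyxyyyyxx  (last char: 'x')
  sorted[14] = yyyxxyyyx$xxxyxy  (last char: 'y')
  sorted[15] = yyyyxxyyyx$xxxyx  (last char: 'x')
Last column: xy$xyxxyyyxyyxyx
Original string S is at sorted index 2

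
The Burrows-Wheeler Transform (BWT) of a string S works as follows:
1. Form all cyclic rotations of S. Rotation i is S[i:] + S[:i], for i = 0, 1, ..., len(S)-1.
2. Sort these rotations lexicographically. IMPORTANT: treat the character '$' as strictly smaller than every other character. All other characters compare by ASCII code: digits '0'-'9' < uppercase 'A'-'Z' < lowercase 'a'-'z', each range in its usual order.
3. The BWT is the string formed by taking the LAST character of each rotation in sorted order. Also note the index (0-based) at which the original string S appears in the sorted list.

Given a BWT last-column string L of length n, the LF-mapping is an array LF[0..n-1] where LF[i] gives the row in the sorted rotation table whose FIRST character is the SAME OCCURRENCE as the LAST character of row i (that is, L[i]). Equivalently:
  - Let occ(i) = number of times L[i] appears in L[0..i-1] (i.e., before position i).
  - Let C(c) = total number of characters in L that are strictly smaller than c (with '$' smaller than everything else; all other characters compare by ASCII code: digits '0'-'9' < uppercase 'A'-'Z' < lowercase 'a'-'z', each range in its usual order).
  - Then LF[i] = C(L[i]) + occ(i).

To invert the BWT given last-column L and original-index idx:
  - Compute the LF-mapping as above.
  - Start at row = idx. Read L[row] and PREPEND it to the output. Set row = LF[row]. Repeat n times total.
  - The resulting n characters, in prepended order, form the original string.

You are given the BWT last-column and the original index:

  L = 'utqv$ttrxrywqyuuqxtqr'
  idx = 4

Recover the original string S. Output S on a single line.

LF mapping: 12 8 1 15 0 9 10 5 17 6 19 16 2 20 13 14 3 18 11 4 7
Walk LF starting at row 4, prepending L[row]:
  step 1: row=4, L[4]='$', prepend. Next row=LF[4]=0
  step 2: row=0, L[0]='u', prepend. Next row=LF[0]=12
  step 3: row=12, L[12]='q', prepend. Next row=LF[12]=2
  step 4: row=2, L[2]='q', prepend. Next row=LF[2]=1
  step 5: row=1, L[1]='t', prepend. Next row=LF[1]=8
  step 6: row=8, L[8]='x', prepend. Next row=LF[8]=17
  step 7: row=17, L[17]='x', prepend. Next row=LF[17]=18
  step 8: row=18, L[18]='t', prepend. Next row=LF[18]=11
  step 9: row=11, L[11]='w', prepend. Next row=LF[11]=16
  step 10: row=16, L[16]='q', prepend. Next row=LF[16]=3
  step 11: row=3, L[3]='v', prepend. Next row=LF[3]=15
  step 12: row=15, L[15]='u', prepend. Next row=LF[15]=14
  step 13: row=14, L[14]='u', prepend. Next row=LF[14]=13
  step 14: row=13, L[13]='y', prepend. Next row=LF[13]=20
  step 15: row=20, L[20]='r', prepend. Next row=LF[20]=7
  step 16: row=7, L[7]='r', prepend. Next row=LF[7]=5
  step 17: row=5, L[5]='t', prepend. Next row=LF[5]=9
  step 18: row=9, L[9]='r', prepend. Next row=LF[9]=6
  step 19: row=6, L[6]='t', prepend. Next row=LF[6]=10
  step 20: row=10, L[10]='y', prepend. Next row=LF[10]=19
  step 21: row=19, L[19]='q', prepend. Next row=LF[19]=4
Reversed output: qytrtrryuuvqwtxxtqqu$

Answer: qytrtrryuuvqwtxxtqqu$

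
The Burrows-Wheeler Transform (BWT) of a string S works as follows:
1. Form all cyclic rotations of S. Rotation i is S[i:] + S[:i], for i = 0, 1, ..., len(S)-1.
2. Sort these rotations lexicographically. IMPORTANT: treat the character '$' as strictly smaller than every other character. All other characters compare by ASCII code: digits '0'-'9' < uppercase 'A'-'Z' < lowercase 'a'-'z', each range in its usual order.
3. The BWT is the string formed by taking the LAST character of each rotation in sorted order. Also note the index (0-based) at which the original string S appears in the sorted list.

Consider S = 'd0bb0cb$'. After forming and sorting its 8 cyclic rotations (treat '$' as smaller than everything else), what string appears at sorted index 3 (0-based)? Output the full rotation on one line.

All 8 rotations (rotation i = S[i:]+S[:i]):
  rot[0] = d0bb0cb$
  rot[1] = 0bb0cb$d
  rot[2] = bb0cb$d0
  rot[3] = b0cb$d0b
  rot[4] = 0cb$d0bb
  rot[5] = cb$d0bb0
  rot[6] = b$d0bb0c
  rot[7] = $d0bb0cb
Sorted (with $ < everything):
  sorted[0] = $d0bb0cb
  sorted[1] = 0bb0cb$d
  sorted[2] = 0cb$d0bb
  sorted[3] = b$d0bb0c
  sorted[4] = b0cb$d0b
  sorted[5] = bb0cb$d0
  sorted[6] = cb$d0bb0
  sorted[7] = d0bb0cb$
sorted[3] = b$d0bb0c

Answer: b$d0bb0c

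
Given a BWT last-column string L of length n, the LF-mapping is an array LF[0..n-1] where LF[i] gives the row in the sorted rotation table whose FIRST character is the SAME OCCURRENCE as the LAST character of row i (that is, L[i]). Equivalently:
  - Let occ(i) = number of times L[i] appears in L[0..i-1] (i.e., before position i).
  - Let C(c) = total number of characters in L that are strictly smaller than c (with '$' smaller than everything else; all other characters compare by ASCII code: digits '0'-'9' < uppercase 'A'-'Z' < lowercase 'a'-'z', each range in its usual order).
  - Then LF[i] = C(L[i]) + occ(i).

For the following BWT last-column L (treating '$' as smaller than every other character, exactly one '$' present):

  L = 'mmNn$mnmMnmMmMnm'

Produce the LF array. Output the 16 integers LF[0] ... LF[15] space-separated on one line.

Char counts: '$':1, 'M':3, 'N':1, 'm':7, 'n':4
C (first-col start): C('$')=0, C('M')=1, C('N')=4, C('m')=5, C('n')=12
L[0]='m': occ=0, LF[0]=C('m')+0=5+0=5
L[1]='m': occ=1, LF[1]=C('m')+1=5+1=6
L[2]='N': occ=0, LF[2]=C('N')+0=4+0=4
L[3]='n': occ=0, LF[3]=C('n')+0=12+0=12
L[4]='$': occ=0, LF[4]=C('$')+0=0+0=0
L[5]='m': occ=2, LF[5]=C('m')+2=5+2=7
L[6]='n': occ=1, LF[6]=C('n')+1=12+1=13
L[7]='m': occ=3, LF[7]=C('m')+3=5+3=8
L[8]='M': occ=0, LF[8]=C('M')+0=1+0=1
L[9]='n': occ=2, LF[9]=C('n')+2=12+2=14
L[10]='m': occ=4, LF[10]=C('m')+4=5+4=9
L[11]='M': occ=1, LF[11]=C('M')+1=1+1=2
L[12]='m': occ=5, LF[12]=C('m')+5=5+5=10
L[13]='M': occ=2, LF[13]=C('M')+2=1+2=3
L[14]='n': occ=3, LF[14]=C('n')+3=12+3=15
L[15]='m': occ=6, LF[15]=C('m')+6=5+6=11

Answer: 5 6 4 12 0 7 13 8 1 14 9 2 10 3 15 11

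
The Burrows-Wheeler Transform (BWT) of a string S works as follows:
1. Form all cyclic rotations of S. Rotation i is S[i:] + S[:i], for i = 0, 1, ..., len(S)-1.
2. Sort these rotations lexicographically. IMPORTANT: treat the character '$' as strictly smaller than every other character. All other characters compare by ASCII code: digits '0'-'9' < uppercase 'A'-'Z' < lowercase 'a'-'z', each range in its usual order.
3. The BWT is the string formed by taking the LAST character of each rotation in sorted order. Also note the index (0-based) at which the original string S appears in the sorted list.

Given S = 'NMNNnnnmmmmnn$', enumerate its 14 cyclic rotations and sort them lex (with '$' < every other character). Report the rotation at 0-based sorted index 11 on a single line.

Answer: nn$NMNNnnnmmmm

Derivation:
All 14 rotations (rotation i = S[i:]+S[:i]):
  rot[0] = NMNNnnnmmmmnn$
  rot[1] = MNNnnnmmmmnn$N
  rot[2] = NNnnnmmmmnn$NM
  rot[3] = Nnnnmmmmnn$NMN
  rot[4] = nnnmmmmnn$NMNN
  rot[5] = nnmmmmnn$NMNNn
  rot[6] = nmmmmnn$NMNNnn
  rot[7] = mmmmnn$NMNNnnn
  rot[8] = mmmnn$NMNNnnnm
  rot[9] = mmnn$NMNNnnnmm
  rot[10] = mnn$NMNNnnnmmm
  rot[11] = nn$NMNNnnnmmmm
  rot[12] = n$NMNNnnnmmmmn
  rot[13] = $NMNNnnnmmmmnn
Sorted (with $ < everything):
  sorted[0] = $NMNNnnnmmmmnn
  sorted[1] = MNNnnnmmmmnn$N
  sorted[2] = NMNNnnnmmmmnn$
  sorted[3] = NNnnnmmmmnn$NM
  sorted[4] = Nnnnmmmmnn$NMN
  sorted[5] = mmmmnn$NMNNnnn
  sorted[6] = mmmnn$NMNNnnnm
  sorted[7] = mmnn$NMNNnnnmm
  sorted[8] = mnn$NMNNnnnmmm
  sorted[9] = n$NMNNnnnmmmmn
  sorted[10] = nmmmmnn$NMNNnn
  sorted[11] = nn$NMNNnnnmmmm
  sorted[12] = nnmmmmnn$NMNNn
  sorted[13] = nnnmmmmnn$NMNN
sorted[11] = nn$NMNNnnnmmmm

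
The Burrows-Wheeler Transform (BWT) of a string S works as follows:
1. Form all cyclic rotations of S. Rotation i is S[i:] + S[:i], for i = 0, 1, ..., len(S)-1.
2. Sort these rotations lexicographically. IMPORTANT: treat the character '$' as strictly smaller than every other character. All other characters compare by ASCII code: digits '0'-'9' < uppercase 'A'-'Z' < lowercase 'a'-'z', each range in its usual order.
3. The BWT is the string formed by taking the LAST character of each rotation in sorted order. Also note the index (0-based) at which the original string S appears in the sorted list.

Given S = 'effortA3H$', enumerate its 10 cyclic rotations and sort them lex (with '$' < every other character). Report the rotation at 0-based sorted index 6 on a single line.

Answer: fortA3H$ef

Derivation:
All 10 rotations (rotation i = S[i:]+S[:i]):
  rot[0] = effortA3H$
  rot[1] = ffortA3H$e
  rot[2] = fortA3H$ef
  rot[3] = ortA3H$eff
  rot[4] = rtA3H$effo
  rot[5] = tA3H$effor
  rot[6] = A3H$effort
  rot[7] = 3H$effortA
  rot[8] = H$effortA3
  rot[9] = $effortA3H
Sorted (with $ < everything):
  sorted[0] = $effortA3H
  sorted[1] = 3H$effortA
  sorted[2] = A3H$effort
  sorted[3] = H$effortA3
  sorted[4] = effortA3H$
  sorted[5] = ffortA3H$e
  sorted[6] = fortA3H$ef
  sorted[7] = ortA3H$eff
  sorted[8] = rtA3H$effo
  sorted[9] = tA3H$effor
sorted[6] = fortA3H$ef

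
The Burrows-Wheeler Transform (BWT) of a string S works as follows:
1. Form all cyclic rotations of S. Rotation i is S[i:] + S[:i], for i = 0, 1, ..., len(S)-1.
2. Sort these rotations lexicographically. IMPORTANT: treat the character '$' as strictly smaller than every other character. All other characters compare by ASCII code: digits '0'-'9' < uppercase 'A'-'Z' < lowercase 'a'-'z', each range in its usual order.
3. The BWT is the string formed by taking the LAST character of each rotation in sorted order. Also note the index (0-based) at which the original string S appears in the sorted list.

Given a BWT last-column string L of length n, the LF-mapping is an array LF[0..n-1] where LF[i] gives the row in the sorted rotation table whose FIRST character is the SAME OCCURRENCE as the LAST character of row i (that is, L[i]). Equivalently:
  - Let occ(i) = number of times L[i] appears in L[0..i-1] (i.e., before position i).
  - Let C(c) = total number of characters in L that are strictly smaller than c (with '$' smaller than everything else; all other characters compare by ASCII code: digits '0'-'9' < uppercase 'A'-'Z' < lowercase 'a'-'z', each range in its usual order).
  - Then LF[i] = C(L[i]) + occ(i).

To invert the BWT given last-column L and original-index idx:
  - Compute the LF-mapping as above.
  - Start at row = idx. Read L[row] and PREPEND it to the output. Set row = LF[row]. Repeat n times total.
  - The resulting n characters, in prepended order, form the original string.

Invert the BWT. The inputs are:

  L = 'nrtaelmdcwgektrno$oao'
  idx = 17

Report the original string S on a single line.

LF mapping: 11 16 18 1 5 9 10 4 3 20 7 6 8 19 17 12 13 0 14 2 15
Walk LF starting at row 17, prepending L[row]:
  step 1: row=17, L[17]='$', prepend. Next row=LF[17]=0
  step 2: row=0, L[0]='n', prepend. Next row=LF[0]=11
  step 3: row=11, L[11]='e', prepend. Next row=LF[11]=6
  step 4: row=6, L[6]='m', prepend. Next row=LF[6]=10
  step 5: row=10, L[10]='g', prepend. Next row=LF[10]=7
  step 6: row=7, L[7]='d', prepend. Next row=LF[7]=4
  step 7: row=4, L[4]='e', prepend. Next row=LF[4]=5
  step 8: row=5, L[5]='l', prepend. Next row=LF[5]=9
  step 9: row=9, L[9]='w', prepend. Next row=LF[9]=20
  step 10: row=20, L[20]='o', prepend. Next row=LF[20]=15
  step 11: row=15, L[15]='n', prepend. Next row=LF[15]=12
  step 12: row=12, L[12]='k', prepend. Next row=LF[12]=8
  step 13: row=8, L[8]='c', prepend. Next row=LF[8]=3
  step 14: row=3, L[3]='a', prepend. Next row=LF[3]=1
  step 15: row=1, L[1]='r', prepend. Next row=LF[1]=16
  step 16: row=16, L[16]='o', prepend. Next row=LF[16]=13
  step 17: row=13, L[13]='t', prepend. Next row=LF[13]=19
  step 18: row=19, L[19]='a', prepend. Next row=LF[19]=2
  step 19: row=2, L[2]='t', prepend. Next row=LF[2]=18
  step 20: row=18, L[18]='o', prepend. Next row=LF[18]=14
  step 21: row=14, L[14]='r', prepend. Next row=LF[14]=17
Reversed output: rotatoracknowledgmen$

Answer: rotatoracknowledgmen$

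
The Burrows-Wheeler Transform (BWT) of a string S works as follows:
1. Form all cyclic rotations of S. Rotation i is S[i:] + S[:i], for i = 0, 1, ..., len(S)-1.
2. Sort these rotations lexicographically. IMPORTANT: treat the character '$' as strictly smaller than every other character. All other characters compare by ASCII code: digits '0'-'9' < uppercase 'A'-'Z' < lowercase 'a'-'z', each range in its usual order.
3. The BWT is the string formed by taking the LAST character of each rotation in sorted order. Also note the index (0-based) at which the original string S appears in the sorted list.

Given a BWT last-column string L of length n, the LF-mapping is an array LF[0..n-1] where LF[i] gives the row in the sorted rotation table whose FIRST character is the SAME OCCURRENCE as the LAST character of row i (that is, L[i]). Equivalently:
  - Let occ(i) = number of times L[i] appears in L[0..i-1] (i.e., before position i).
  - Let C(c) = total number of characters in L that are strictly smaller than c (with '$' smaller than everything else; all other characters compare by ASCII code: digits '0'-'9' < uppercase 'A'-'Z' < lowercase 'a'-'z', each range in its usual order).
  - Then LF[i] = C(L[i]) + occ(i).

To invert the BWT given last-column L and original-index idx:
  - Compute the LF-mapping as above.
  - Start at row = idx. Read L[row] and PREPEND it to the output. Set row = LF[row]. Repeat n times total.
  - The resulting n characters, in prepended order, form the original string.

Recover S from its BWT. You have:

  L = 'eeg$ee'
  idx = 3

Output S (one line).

Answer: eegee$

Derivation:
LF mapping: 1 2 5 0 3 4
Walk LF starting at row 3, prepending L[row]:
  step 1: row=3, L[3]='$', prepend. Next row=LF[3]=0
  step 2: row=0, L[0]='e', prepend. Next row=LF[0]=1
  step 3: row=1, L[1]='e', prepend. Next row=LF[1]=2
  step 4: row=2, L[2]='g', prepend. Next row=LF[2]=5
  step 5: row=5, L[5]='e', prepend. Next row=LF[5]=4
  step 6: row=4, L[4]='e', prepend. Next row=LF[4]=3
Reversed output: eegee$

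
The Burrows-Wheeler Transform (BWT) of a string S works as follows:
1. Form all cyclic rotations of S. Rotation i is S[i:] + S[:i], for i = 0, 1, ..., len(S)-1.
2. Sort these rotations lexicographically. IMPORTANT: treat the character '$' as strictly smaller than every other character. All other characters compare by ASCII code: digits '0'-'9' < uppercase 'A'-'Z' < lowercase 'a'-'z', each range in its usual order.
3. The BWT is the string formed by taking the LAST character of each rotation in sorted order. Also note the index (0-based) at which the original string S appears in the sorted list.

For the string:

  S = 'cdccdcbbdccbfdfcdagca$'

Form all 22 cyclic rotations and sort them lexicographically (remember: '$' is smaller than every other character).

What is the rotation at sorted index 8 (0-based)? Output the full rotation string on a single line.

All 22 rotations (rotation i = S[i:]+S[:i]):
  rot[0] = cdccdcbbdccbfdfcdagca$
  rot[1] = dccdcbbdccbfdfcdagca$c
  rot[2] = ccdcbbdccbfdfcdagca$cd
  rot[3] = cdcbbdccbfdfcdagca$cdc
  rot[4] = dcbbdccbfdfcdagca$cdcc
  rot[5] = cbbdccbfdfcdagca$cdccd
  rot[6] = bbdccbfdfcdagca$cdccdc
  rot[7] = bdccbfdfcdagca$cdccdcb
  rot[8] = dccbfdfcdagca$cdccdcbb
  rot[9] = ccbfdfcdagca$cdccdcbbd
  rot[10] = cbfdfcdagca$cdccdcbbdc
  rot[11] = bfdfcdagca$cdccdcbbdcc
  rot[12] = fdfcdagca$cdccdcbbdccb
  rot[13] = dfcdagca$cdccdcbbdccbf
  rot[14] = fcdagca$cdccdcbbdccbfd
  rot[15] = cdagca$cdccdcbbdccbfdf
  rot[16] = dagca$cdccdcbbdccbfdfc
  rot[17] = agca$cdccdcbbdccbfdfcd
  rot[18] = gca$cdccdcbbdccbfdfcda
  rot[19] = ca$cdccdcbbdccbfdfcdag
  rot[20] = a$cdccdcbbdccbfdfcdagc
  rot[21] = $cdccdcbbdccbfdfcdagca
Sorted (with $ < everything):
  sorted[0] = $cdccdcbbdccbfdfcdagca
  sorted[1] = a$cdccdcbbdccbfdfcdagc
  sorted[2] = agca$cdccdcbbdccbfdfcd
  sorted[3] = bbdccbfdfcdagca$cdccdc
  sorted[4] = bdccbfdfcdagca$cdccdcb
  sorted[5] = bfdfcdagca$cdccdcbbdcc
  sorted[6] = ca$cdccdcbbdccbfdfcdag
  sorted[7] = cbbdccbfdfcdagca$cdccd
  sorted[8] = cbfdfcdagca$cdccdcbbdc
  sorted[9] = ccbfdfcdagca$cdccdcbbd
  sorted[10] = ccdcbbdccbfdfcdagca$cd
  sorted[11] = cdagca$cdccdcbbdccbfdf
  sorted[12] = cdcbbdccbfdfcdagca$cdc
  sorted[13] = cdccdcbbdccbfdfcdagca$
  sorted[14] = dagca$cdccdcbbdccbfdfc
  sorted[15] = dcbbdccbfdfcdagca$cdcc
  sorted[16] = dccbfdfcdagca$cdccdcbb
  sorted[17] = dccdcbbdccbfdfcdagca$c
  sorted[18] = dfcdagca$cdccdcbbdccbf
  sorted[19] = fcdagca$cdccdcbbdccbfd
  sorted[20] = fdfcdagca$cdccdcbbdccb
  sorted[21] = gca$cdccdcbbdccbfdfcda
sorted[8] = cbfdfcdagca$cdccdcbbdc

Answer: cbfdfcdagca$cdccdcbbdc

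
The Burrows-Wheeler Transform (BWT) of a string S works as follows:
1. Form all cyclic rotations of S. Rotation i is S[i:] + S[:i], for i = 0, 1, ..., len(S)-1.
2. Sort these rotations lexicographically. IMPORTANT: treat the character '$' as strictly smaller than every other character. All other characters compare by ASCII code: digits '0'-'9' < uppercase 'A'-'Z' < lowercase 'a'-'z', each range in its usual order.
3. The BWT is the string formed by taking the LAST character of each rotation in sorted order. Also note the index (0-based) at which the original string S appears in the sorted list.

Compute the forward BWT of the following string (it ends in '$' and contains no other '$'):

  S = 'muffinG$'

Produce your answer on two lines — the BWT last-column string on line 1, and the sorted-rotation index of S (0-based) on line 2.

Answer: Gnuff$im
5

Derivation:
All 8 rotations (rotation i = S[i:]+S[:i]):
  rot[0] = muffinG$
  rot[1] = uffinG$m
  rot[2] = ffinG$mu
  rot[3] = finG$muf
  rot[4] = inG$muff
  rot[5] = nG$muffi
  rot[6] = G$muffin
  rot[7] = $muffinG
Sorted (with $ < everything):
  sorted[0] = $muffinG  (last char: 'G')
  sorted[1] = G$muffin  (last char: 'n')
  sorted[2] = ffinG$mu  (last char: 'u')
  sorted[3] = finG$muf  (last char: 'f')
  sorted[4] = inG$muff  (last char: 'f')
  sorted[5] = muffinG$  (last char: '$')
  sorted[6] = nG$muffi  (last char: 'i')
  sorted[7] = uffinG$m  (last char: 'm')
Last column: Gnuff$im
Original string S is at sorted index 5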